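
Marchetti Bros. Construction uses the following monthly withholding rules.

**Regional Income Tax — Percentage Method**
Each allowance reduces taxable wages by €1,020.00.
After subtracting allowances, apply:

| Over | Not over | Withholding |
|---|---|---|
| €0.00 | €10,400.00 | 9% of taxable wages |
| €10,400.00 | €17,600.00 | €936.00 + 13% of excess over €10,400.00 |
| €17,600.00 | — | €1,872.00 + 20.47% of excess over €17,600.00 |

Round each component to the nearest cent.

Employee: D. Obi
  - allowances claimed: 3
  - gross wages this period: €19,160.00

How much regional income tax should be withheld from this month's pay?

Regional Income Tax: taxable = €19,160.00 − 3×€1,020.00 = €16,100.00
  €936.00 + 13% × (€16,100.00 − €10,400.00) = €936.00 + 13% × €5,700.00 = €1,677.00

€1,677.00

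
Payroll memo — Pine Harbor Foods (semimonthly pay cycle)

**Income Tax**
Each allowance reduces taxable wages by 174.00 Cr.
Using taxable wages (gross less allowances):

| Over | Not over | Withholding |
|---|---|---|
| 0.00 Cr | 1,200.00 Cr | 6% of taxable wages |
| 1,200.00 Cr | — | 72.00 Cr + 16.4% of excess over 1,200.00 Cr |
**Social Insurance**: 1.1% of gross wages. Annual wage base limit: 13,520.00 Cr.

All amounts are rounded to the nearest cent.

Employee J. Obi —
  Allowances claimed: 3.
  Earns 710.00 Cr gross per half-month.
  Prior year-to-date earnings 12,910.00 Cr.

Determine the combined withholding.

Income Tax: taxable = 710.00 Cr − 3×174.00 Cr = 188.00 Cr
  6% × 188.00 Cr = 11.28 Cr
Social Insurance: cap 13,520.00 Cr − YTD 12,910.00 Cr = 610.00 Cr subject; 1.1% × 610.00 Cr = 6.71 Cr
Total: 11.28 Cr + 6.71 Cr = 17.99 Cr

17.99 Cr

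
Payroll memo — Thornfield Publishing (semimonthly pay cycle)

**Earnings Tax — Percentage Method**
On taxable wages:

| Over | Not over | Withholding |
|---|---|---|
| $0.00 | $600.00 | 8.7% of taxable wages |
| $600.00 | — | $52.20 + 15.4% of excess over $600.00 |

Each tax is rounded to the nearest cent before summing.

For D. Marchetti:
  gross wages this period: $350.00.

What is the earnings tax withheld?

$30.45

Earnings Tax: taxable = $350.00
  8.7% × $350.00 = $30.45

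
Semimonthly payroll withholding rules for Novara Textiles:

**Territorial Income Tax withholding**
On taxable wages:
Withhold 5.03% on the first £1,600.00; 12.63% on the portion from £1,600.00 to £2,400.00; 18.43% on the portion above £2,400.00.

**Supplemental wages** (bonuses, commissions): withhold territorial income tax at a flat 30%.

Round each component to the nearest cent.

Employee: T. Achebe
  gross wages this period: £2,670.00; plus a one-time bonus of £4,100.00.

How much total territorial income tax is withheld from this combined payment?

£1,461.28

Territorial Income Tax: taxable = £2,670.00
  £181.52 + 18.43% × (£2,670.00 − £2,400.00) = £181.52 + 18.43% × £270.00 = £231.28
Supplemental (30% flat on bonus): 30% × £4,100.00 = £1,230.00
Total territorial income tax: £231.28 + £1,230.00 = £1,461.28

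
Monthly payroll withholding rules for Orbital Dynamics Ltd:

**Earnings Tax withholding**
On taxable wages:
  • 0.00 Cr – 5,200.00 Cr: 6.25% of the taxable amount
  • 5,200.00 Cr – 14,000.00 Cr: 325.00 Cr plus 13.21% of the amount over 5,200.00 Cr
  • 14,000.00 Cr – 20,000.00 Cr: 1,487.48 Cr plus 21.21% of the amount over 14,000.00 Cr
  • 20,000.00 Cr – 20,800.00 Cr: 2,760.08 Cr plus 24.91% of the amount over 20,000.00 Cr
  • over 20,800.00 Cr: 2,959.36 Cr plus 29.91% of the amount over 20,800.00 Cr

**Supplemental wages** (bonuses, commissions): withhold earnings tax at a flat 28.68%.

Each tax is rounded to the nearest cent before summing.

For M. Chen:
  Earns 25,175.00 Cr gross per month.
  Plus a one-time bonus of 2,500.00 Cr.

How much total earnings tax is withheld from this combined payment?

4,984.92 Cr

Earnings Tax: taxable = 25,175.00 Cr
  2,959.36 Cr + 29.91% × (25,175.00 Cr − 20,800.00 Cr) = 2,959.36 Cr + 29.91% × 4,375.00 Cr = 4,267.92 Cr
Supplemental (28.68% flat on bonus): 28.68% × 2,500.00 Cr = 717.00 Cr
Total earnings tax: 4,267.92 Cr + 717.00 Cr = 4,984.92 Cr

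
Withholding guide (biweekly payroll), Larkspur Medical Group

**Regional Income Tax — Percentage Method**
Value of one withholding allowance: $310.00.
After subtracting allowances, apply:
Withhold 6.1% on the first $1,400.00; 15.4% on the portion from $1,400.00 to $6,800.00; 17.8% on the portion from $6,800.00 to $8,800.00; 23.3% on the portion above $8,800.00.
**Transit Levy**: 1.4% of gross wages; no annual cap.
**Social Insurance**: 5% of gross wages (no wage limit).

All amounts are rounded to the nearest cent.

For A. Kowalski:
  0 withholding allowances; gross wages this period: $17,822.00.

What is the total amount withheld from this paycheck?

$4,515.74

Regional Income Tax: taxable = $17,822.00
  $1,273.00 + 23.3% × ($17,822.00 − $8,800.00) = $1,273.00 + 23.3% × $9,022.00 = $3,375.13
Transit Levy: 1.4% × $17,822.00 = $249.51
Social Insurance: 5% × $17,822.00 = $891.10
Total: $3,375.13 + $249.51 + $891.10 = $4,515.74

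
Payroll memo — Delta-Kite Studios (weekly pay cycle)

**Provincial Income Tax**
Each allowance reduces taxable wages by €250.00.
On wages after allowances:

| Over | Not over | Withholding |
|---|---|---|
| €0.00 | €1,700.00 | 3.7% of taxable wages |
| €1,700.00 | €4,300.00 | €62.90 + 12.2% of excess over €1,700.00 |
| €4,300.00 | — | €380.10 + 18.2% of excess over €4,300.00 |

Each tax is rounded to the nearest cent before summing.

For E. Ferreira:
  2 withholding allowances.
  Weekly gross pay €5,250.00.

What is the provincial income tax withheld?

€462.00

Provincial Income Tax: taxable = €5,250.00 − 2×€250.00 = €4,750.00
  €380.10 + 18.2% × (€4,750.00 − €4,300.00) = €380.10 + 18.2% × €450.00 = €462.00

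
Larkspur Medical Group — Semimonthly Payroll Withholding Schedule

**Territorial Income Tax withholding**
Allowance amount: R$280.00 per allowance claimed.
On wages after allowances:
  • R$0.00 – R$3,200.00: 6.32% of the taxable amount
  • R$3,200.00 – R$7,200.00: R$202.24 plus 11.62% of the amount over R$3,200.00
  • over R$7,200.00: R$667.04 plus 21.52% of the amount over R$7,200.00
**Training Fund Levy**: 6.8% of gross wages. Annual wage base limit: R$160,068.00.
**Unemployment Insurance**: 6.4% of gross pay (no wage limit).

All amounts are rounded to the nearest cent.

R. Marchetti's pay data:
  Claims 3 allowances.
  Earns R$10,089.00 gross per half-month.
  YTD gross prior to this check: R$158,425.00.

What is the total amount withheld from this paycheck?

R$1,865.40

Territorial Income Tax: taxable = R$10,089.00 − 3×R$280.00 = R$9,249.00
  R$667.04 + 21.52% × (R$9,249.00 − R$7,200.00) = R$667.04 + 21.52% × R$2,049.00 = R$1,107.98
Training Fund Levy: cap R$160,068.00 − YTD R$158,425.00 = R$1,643.00 subject; 6.8% × R$1,643.00 = R$111.72
Unemployment Insurance: 6.4% × R$10,089.00 = R$645.70
Total: R$1,107.98 + R$111.72 + R$645.70 = R$1,865.40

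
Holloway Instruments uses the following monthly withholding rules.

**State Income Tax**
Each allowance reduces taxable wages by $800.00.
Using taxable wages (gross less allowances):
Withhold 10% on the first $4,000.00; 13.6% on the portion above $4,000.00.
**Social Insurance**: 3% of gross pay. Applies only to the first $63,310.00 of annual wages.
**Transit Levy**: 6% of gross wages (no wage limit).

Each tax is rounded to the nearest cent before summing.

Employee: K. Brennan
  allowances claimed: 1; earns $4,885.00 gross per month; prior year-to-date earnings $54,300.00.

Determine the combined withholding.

$851.21

State Income Tax: taxable = $4,885.00 − 1×$800.00 = $4,085.00
  $400.00 + 13.6% × ($4,085.00 − $4,000.00) = $400.00 + 13.6% × $85.00 = $411.56
Social Insurance: 3% × $4,885.00 = $146.55
Transit Levy: 6% × $4,885.00 = $293.10
Total: $411.56 + $146.55 + $293.10 = $851.21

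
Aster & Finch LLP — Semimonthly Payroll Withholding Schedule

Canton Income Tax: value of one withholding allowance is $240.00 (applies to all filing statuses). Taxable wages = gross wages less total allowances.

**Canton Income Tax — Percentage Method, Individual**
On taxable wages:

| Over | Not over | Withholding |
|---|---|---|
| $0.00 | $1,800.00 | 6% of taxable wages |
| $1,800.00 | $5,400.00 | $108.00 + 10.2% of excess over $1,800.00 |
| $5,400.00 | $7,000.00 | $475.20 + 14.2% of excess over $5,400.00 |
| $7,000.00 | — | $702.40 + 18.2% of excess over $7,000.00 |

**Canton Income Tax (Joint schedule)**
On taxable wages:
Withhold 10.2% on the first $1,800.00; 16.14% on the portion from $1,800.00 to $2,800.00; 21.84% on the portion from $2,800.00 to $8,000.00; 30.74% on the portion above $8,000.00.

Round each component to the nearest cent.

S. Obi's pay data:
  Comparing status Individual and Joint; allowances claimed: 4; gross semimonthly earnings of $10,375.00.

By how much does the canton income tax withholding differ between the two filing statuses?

$773.72

Canton Income Tax (Individual): taxable = $10,375.00 − 4×$240.00 = $9,415.00
  $702.40 + 18.2% × ($9,415.00 − $7,000.00) = $702.40 + 18.2% × $2,415.00 = $1,141.93
Canton Income Tax (Joint): taxable = $10,375.00 − 4×$240.00 = $9,415.00
  $1,480.68 + 30.74% × ($9,415.00 − $8,000.00) = $1,480.68 + 30.74% × $1,415.00 = $1,915.65
Difference: |$1,141.93 − $1,915.65| = $773.72 (higher under Joint)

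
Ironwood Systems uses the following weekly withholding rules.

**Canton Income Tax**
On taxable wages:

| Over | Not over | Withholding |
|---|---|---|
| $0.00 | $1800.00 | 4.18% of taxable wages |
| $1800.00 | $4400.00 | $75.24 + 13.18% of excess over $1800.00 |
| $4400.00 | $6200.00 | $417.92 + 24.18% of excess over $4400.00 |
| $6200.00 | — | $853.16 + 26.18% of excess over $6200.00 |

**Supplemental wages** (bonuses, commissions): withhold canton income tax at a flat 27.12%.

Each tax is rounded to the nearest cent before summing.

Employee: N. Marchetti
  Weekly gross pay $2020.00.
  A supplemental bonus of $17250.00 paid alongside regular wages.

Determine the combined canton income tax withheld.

Canton Income Tax: taxable = $2020.00
  $75.24 + 13.18% × ($2020.00 − $1800.00) = $75.24 + 13.18% × $220.00 = $104.24
Supplemental (27.12% flat on bonus): 27.12% × $17250.00 = $4678.20
Total canton income tax: $104.24 + $4678.20 = $4782.44

$4782.44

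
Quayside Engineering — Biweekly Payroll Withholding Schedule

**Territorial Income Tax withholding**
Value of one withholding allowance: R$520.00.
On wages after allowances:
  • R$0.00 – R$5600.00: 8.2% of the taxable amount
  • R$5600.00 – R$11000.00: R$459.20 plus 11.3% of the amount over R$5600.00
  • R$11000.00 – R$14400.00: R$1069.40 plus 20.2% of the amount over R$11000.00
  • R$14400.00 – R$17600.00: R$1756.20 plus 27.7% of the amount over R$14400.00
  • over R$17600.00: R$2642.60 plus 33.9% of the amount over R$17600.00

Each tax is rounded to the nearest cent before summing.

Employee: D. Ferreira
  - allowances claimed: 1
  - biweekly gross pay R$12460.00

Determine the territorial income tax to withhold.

Territorial Income Tax: taxable = R$12460.00 − 1×R$520.00 = R$11940.00
  R$1069.40 + 20.2% × (R$11940.00 − R$11000.00) = R$1069.40 + 20.2% × R$940.00 = R$1259.28

R$1259.28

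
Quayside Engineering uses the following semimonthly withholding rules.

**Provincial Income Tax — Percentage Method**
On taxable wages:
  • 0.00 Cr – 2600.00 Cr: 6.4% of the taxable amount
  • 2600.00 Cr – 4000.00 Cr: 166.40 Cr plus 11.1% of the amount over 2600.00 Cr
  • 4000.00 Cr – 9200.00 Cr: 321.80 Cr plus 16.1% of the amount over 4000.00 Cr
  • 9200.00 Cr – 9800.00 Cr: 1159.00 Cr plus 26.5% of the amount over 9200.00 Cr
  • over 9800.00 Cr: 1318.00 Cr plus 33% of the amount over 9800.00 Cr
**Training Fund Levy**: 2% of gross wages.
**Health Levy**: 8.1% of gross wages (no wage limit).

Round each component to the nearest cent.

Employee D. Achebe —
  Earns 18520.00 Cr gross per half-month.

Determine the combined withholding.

6066.12 Cr

Provincial Income Tax: taxable = 18520.00 Cr
  1318.00 Cr + 33% × (18520.00 Cr − 9800.00 Cr) = 1318.00 Cr + 33% × 8720.00 Cr = 4195.60 Cr
Training Fund Levy: 2% × 18520.00 Cr = 370.40 Cr
Health Levy: 8.1% × 18520.00 Cr = 1500.12 Cr
Total: 4195.60 Cr + 370.40 Cr + 1500.12 Cr = 6066.12 Cr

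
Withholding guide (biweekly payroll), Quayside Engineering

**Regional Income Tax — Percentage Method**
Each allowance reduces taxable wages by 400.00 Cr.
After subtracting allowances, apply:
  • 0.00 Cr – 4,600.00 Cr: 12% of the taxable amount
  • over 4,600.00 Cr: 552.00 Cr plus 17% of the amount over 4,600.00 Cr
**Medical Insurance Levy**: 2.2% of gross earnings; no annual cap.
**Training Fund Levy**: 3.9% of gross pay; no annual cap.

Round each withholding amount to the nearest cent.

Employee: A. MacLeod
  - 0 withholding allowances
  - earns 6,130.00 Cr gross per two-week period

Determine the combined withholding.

Regional Income Tax: taxable = 6,130.00 Cr
  552.00 Cr + 17% × (6,130.00 Cr − 4,600.00 Cr) = 552.00 Cr + 17% × 1,530.00 Cr = 812.10 Cr
Medical Insurance Levy: 2.2% × 6,130.00 Cr = 134.86 Cr
Training Fund Levy: 3.9% × 6,130.00 Cr = 239.07 Cr
Total: 812.10 Cr + 134.86 Cr + 239.07 Cr = 1,186.03 Cr

1,186.03 Cr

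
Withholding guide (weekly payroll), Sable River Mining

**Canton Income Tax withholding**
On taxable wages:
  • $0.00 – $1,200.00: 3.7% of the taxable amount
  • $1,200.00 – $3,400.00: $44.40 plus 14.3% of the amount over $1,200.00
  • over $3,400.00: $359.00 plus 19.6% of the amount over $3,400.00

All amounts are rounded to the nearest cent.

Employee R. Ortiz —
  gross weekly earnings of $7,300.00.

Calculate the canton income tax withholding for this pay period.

$1,123.40

Canton Income Tax: taxable = $7,300.00
  $359.00 + 19.6% × ($7,300.00 − $3,400.00) = $359.00 + 19.6% × $3,900.00 = $1,123.40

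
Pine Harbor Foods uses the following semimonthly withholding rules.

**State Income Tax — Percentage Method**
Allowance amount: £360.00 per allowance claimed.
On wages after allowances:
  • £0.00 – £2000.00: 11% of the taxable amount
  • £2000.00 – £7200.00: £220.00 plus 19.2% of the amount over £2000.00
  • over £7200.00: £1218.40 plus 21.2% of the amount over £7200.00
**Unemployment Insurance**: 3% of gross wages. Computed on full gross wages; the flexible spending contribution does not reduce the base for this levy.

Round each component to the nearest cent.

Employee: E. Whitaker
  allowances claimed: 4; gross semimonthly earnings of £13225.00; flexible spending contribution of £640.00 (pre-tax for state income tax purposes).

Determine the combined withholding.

£2451.49

State Income Tax: taxable = £13225.00 − £640.00 − 4×£360.00 = £11145.00
  £1218.40 + 21.2% × (£11145.00 − £7200.00) = £1218.40 + 21.2% × £3945.00 = £2054.74
Unemployment Insurance: 3% × £13225.00 = £396.75
Total: £2054.74 + £396.75 = £2451.49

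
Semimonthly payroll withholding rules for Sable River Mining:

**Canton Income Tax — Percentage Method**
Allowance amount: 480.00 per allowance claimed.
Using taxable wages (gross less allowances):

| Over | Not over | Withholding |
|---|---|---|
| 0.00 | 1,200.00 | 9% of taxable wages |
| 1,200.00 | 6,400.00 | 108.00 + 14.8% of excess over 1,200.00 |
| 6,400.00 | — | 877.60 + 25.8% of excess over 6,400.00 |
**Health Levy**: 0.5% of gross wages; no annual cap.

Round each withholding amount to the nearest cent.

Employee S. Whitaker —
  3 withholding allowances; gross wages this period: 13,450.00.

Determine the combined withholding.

Canton Income Tax: taxable = 13,450.00 − 3×480.00 = 12,010.00
  877.60 + 25.8% × (12,010.00 − 6,400.00) = 877.60 + 25.8% × 5,610.00 = 2,324.98
Health Levy: 0.5% × 13,450.00 = 67.25
Total: 2,324.98 + 67.25 = 2,392.23

2,392.23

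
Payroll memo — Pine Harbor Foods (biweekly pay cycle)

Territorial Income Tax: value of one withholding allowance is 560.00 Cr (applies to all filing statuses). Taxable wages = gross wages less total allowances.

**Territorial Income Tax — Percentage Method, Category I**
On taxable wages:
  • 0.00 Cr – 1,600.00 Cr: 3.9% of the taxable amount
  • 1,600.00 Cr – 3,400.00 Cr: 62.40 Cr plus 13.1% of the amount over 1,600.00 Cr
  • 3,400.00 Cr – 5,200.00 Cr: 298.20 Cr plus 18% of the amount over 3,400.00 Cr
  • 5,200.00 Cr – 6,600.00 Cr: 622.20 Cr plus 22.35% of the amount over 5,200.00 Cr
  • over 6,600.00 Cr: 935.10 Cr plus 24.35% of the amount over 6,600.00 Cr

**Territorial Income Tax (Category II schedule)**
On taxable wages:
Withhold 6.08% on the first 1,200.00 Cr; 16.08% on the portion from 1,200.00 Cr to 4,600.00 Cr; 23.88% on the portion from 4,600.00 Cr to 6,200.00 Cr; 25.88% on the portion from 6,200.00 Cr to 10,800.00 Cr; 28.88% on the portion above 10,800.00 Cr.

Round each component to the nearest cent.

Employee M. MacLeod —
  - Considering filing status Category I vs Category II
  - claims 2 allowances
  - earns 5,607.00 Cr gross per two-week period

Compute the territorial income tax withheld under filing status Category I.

Territorial Income Tax (Category I): taxable = 5,607.00 Cr − 2×560.00 Cr = 4,487.00 Cr
  298.20 Cr + 18% × (4,487.00 Cr − 3,400.00 Cr) = 298.20 Cr + 18% × 1,087.00 Cr = 493.86 Cr

493.86 Cr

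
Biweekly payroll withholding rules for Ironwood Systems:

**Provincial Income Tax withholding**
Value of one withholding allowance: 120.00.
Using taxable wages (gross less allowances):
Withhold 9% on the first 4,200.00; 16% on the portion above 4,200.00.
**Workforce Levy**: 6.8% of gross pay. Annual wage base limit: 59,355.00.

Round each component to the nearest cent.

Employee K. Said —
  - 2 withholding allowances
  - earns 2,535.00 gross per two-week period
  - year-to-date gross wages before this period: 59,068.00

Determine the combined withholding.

226.07

Provincial Income Tax: taxable = 2,535.00 − 2×120.00 = 2,295.00
  9% × 2,295.00 = 206.55
Workforce Levy: cap 59,355.00 − YTD 59,068.00 = 287.00 subject; 6.8% × 287.00 = 19.52
Total: 206.55 + 19.52 = 226.07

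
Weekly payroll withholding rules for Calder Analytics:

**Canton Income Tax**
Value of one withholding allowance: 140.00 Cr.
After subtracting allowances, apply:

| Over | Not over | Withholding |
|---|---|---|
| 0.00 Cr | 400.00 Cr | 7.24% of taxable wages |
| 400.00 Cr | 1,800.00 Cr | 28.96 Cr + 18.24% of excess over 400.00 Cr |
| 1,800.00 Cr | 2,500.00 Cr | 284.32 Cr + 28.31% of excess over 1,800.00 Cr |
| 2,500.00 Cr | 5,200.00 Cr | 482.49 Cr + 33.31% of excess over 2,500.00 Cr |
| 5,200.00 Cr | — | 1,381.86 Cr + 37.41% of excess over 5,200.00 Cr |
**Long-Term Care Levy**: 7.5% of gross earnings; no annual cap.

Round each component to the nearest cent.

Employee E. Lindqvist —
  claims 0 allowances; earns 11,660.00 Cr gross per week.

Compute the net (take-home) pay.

6,986.95 Cr

Canton Income Tax: taxable = 11,660.00 Cr
  1,381.86 Cr + 37.41% × (11,660.00 Cr − 5,200.00 Cr) = 1,381.86 Cr + 37.41% × 6,460.00 Cr = 3,798.55 Cr
Long-Term Care Levy: 7.5% × 11,660.00 Cr = 874.50 Cr
Total withheld: 3,798.55 Cr + 874.50 Cr = 4,673.05 Cr
Net pay: 11,660.00 Cr − 4,673.05 Cr = 6,986.95 Cr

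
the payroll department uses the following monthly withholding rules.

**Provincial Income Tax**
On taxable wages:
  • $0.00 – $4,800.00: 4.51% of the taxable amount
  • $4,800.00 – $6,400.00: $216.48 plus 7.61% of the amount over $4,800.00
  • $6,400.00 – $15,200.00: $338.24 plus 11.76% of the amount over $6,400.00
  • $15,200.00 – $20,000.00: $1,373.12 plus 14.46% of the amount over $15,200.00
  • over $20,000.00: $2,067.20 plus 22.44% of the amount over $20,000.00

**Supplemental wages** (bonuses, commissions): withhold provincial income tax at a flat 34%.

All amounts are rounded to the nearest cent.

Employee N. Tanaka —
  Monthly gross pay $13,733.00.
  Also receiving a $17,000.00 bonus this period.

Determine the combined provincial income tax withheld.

$6,980.60

Provincial Income Tax: taxable = $13,733.00
  $338.24 + 11.76% × ($13,733.00 − $6,400.00) = $338.24 + 11.76% × $7,333.00 = $1,200.60
Supplemental (34% flat on bonus): 34% × $17,000.00 = $5,780.00
Total provincial income tax: $1,200.60 + $5,780.00 = $6,980.60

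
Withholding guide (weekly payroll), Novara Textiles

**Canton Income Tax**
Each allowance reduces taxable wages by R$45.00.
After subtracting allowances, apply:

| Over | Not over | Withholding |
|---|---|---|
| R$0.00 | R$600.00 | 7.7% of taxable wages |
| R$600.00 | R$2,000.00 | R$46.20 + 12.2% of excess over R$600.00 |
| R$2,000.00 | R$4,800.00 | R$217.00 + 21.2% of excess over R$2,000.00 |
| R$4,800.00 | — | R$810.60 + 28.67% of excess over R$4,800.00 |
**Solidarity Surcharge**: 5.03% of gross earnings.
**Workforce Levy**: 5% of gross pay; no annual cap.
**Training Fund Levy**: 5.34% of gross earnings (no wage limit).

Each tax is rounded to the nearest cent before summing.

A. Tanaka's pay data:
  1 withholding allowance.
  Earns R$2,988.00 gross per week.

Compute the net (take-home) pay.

R$2,111.82

Canton Income Tax: taxable = R$2,988.00 − 1×R$45.00 = R$2,943.00
  R$217.00 + 21.2% × (R$2,943.00 − R$2,000.00) = R$217.00 + 21.2% × R$943.00 = R$416.92
Solidarity Surcharge: 5.03% × R$2,988.00 = R$150.30
Workforce Levy: 5% × R$2,988.00 = R$149.40
Training Fund Levy: 5.34% × R$2,988.00 = R$159.56
Total withheld: R$416.92 + R$150.30 + R$149.40 + R$159.56 = R$876.18
Net pay: R$2,988.00 − R$876.18 = R$2,111.82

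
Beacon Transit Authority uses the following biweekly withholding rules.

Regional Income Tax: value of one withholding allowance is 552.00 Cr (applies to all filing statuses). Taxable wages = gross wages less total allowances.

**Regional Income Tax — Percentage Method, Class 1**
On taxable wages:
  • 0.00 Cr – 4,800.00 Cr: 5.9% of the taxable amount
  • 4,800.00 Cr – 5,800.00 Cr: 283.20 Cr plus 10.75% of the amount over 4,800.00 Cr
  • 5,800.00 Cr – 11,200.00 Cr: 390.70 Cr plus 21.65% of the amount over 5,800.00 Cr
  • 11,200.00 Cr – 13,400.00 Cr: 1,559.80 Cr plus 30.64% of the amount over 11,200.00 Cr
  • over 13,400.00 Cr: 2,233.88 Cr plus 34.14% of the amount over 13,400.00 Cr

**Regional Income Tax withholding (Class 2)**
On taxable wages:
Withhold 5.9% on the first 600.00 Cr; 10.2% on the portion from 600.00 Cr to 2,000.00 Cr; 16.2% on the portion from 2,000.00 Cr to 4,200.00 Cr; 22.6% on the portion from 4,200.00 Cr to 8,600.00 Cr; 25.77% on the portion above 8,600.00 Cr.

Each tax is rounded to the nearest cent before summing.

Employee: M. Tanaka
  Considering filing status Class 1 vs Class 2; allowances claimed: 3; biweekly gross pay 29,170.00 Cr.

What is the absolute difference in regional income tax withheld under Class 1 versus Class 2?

649.26 Cr

Regional Income Tax (Class 1): taxable = 29,170.00 Cr − 3×552.00 Cr = 27,514.00 Cr
  2,233.88 Cr + 34.14% × (27,514.00 Cr − 13,400.00 Cr) = 2,233.88 Cr + 34.14% × 14,114.00 Cr = 7,052.40 Cr
Regional Income Tax (Class 2): taxable = 29,170.00 Cr − 3×552.00 Cr = 27,514.00 Cr
  1,529.00 Cr + 25.77% × (27,514.00 Cr − 8,600.00 Cr) = 1,529.00 Cr + 25.77% × 18,914.00 Cr = 6,403.14 Cr
Difference: |7,052.40 Cr − 6,403.14 Cr| = 649.26 Cr (higher under Class 1)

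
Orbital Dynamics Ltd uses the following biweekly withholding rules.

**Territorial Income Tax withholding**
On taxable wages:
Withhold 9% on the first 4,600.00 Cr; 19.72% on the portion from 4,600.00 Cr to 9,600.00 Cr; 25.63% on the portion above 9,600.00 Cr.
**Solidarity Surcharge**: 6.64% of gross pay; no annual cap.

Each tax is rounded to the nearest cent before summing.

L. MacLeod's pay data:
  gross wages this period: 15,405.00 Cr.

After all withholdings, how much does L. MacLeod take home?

11,494.29 Cr

Territorial Income Tax: taxable = 15,405.00 Cr
  1,400.00 Cr + 25.63% × (15,405.00 Cr − 9,600.00 Cr) = 1,400.00 Cr + 25.63% × 5,805.00 Cr = 2,887.82 Cr
Solidarity Surcharge: 6.64% × 15,405.00 Cr = 1,022.89 Cr
Total withheld: 2,887.82 Cr + 1,022.89 Cr = 3,910.71 Cr
Net pay: 15,405.00 Cr − 3,910.71 Cr = 11,494.29 Cr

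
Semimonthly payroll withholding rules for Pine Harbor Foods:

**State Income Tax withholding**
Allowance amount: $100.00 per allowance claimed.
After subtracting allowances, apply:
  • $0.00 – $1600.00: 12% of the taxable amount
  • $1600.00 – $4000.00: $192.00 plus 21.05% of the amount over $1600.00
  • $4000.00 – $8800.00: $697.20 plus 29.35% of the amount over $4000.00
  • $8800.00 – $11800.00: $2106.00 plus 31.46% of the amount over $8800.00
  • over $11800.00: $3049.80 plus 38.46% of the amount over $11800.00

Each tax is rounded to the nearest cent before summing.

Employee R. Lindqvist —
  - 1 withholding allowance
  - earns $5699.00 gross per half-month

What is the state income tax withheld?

$1166.51

State Income Tax: taxable = $5699.00 − 1×$100.00 = $5599.00
  $697.20 + 29.35% × ($5599.00 − $4000.00) = $697.20 + 29.35% × $1599.00 = $1166.51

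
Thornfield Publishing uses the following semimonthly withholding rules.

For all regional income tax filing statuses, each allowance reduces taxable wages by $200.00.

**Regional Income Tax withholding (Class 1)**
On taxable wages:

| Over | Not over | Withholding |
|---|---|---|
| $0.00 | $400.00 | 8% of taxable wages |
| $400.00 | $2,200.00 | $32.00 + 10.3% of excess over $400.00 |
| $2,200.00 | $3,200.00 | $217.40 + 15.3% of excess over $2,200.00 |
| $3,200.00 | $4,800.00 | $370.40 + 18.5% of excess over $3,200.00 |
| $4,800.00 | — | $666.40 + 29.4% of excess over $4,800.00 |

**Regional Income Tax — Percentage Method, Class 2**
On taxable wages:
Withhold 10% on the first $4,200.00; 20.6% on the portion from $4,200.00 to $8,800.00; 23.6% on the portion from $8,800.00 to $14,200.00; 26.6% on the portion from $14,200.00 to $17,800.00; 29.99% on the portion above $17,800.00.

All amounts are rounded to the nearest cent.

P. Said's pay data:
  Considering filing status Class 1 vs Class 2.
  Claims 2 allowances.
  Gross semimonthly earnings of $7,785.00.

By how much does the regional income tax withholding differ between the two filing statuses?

$350.28

Regional Income Tax (Class 1): taxable = $7,785.00 − 2×$200.00 = $7,385.00
  $666.40 + 29.4% × ($7,385.00 − $4,800.00) = $666.40 + 29.4% × $2,585.00 = $1,426.39
Regional Income Tax (Class 2): taxable = $7,785.00 − 2×$200.00 = $7,385.00
  $420.00 + 20.6% × ($7,385.00 − $4,200.00) = $420.00 + 20.6% × $3,185.00 = $1,076.11
Difference: |$1,426.39 − $1,076.11| = $350.28 (higher under Class 1)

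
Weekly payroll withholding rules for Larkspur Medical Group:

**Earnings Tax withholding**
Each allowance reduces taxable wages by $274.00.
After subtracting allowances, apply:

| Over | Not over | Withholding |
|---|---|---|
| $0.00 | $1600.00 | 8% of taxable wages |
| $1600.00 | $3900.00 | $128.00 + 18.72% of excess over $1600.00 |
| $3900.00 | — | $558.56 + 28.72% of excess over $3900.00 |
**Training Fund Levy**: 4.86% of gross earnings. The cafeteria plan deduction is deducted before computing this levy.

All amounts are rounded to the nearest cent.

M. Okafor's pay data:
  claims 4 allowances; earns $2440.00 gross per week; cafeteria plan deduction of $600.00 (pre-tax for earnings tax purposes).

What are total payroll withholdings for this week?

Earnings Tax: taxable = $2440.00 − $600.00 − 4×$274.00 = $744.00
  8% × $744.00 = $59.52
Training Fund Levy: 4.86% × $1840.00 = $89.42
Total: $59.52 + $89.42 = $148.94

$148.94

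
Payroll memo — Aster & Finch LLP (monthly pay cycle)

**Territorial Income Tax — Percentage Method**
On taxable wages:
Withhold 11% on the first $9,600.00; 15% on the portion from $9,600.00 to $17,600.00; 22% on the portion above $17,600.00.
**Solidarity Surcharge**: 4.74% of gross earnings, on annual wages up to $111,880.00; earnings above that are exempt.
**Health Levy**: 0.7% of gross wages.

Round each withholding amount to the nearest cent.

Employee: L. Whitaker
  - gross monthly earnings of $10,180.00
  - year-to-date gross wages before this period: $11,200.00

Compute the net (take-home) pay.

Territorial Income Tax: taxable = $10,180.00
  $1,056.00 + 15% × ($10,180.00 − $9,600.00) = $1,056.00 + 15% × $580.00 = $1,143.00
Solidarity Surcharge: 4.74% × $10,180.00 = $482.53
Health Levy: 0.7% × $10,180.00 = $71.26
Total withheld: $1,143.00 + $482.53 + $71.26 = $1,696.79
Net pay: $10,180.00 − $1,696.79 = $8,483.21

$8,483.21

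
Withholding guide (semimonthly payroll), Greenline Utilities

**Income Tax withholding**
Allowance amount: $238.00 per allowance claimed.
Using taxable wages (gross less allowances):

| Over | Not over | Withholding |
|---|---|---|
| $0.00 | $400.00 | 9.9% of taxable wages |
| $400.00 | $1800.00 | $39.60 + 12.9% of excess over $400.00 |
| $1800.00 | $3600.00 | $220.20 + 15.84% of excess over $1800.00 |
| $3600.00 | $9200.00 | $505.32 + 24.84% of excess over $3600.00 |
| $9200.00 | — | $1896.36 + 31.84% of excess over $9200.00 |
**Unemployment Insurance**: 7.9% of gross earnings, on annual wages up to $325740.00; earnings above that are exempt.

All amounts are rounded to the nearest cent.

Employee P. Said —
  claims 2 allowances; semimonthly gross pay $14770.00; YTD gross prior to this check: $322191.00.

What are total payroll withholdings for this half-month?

Income Tax: taxable = $14770.00 − 2×$238.00 = $14294.00
  $1896.36 + 31.84% × ($14294.00 − $9200.00) = $1896.36 + 31.84% × $5094.00 = $3518.29
Unemployment Insurance: cap $325740.00 − YTD $322191.00 = $3549.00 subject; 7.9% × $3549.00 = $280.37
Total: $3518.29 + $280.37 = $3798.66

$3798.66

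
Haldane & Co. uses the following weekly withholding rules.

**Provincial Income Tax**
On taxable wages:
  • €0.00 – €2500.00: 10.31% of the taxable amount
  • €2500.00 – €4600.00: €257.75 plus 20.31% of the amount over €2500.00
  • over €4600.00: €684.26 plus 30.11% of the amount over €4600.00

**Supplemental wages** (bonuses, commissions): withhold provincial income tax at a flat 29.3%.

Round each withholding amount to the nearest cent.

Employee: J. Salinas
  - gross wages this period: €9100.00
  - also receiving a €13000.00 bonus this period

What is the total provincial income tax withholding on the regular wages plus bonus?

€5848.21

Provincial Income Tax: taxable = €9100.00
  €684.26 + 30.11% × (€9100.00 − €4600.00) = €684.26 + 30.11% × €4500.00 = €2039.21
Supplemental (29.3% flat on bonus): 29.3% × €13000.00 = €3809.00
Total provincial income tax: €2039.21 + €3809.00 = €5848.21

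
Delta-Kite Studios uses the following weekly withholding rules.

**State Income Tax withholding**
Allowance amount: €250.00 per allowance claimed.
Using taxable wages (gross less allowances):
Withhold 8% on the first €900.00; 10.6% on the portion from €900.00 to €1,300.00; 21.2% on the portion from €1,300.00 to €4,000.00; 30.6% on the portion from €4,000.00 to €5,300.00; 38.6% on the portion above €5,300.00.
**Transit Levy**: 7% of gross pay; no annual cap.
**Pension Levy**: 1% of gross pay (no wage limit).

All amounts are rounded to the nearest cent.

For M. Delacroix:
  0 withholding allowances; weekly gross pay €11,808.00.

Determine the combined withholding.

State Income Tax: taxable = €11,808.00
  €1,084.60 + 38.6% × (€11,808.00 − €5,300.00) = €1,084.60 + 38.6% × €6,508.00 = €3,596.69
Transit Levy: 7% × €11,808.00 = €826.56
Pension Levy: 1% × €11,808.00 = €118.08
Total: €3,596.69 + €826.56 + €118.08 = €4,541.33

€4,541.33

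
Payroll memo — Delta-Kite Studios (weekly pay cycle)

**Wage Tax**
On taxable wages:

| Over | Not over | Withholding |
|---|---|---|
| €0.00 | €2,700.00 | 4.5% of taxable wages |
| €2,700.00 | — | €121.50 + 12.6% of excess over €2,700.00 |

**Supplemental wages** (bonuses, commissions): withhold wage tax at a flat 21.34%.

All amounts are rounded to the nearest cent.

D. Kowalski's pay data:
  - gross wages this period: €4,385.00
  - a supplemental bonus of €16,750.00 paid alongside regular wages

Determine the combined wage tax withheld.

€3,908.26

Wage Tax: taxable = €4,385.00
  €121.50 + 12.6% × (€4,385.00 − €2,700.00) = €121.50 + 12.6% × €1,685.00 = €333.81
Supplemental (21.34% flat on bonus): 21.34% × €16,750.00 = €3,574.45
Total wage tax: €333.81 + €3,574.45 = €3,908.26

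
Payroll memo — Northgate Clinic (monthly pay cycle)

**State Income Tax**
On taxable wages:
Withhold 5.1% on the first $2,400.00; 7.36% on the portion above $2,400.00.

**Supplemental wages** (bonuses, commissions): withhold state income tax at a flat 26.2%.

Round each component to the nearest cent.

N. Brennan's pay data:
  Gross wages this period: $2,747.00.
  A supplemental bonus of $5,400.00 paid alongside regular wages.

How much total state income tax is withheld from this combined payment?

State Income Tax: taxable = $2,747.00
  $122.40 + 7.36% × ($2,747.00 − $2,400.00) = $122.40 + 7.36% × $347.00 = $147.94
Supplemental (26.2% flat on bonus): 26.2% × $5,400.00 = $1,414.80
Total state income tax: $147.94 + $1,414.80 = $1,562.74

$1,562.74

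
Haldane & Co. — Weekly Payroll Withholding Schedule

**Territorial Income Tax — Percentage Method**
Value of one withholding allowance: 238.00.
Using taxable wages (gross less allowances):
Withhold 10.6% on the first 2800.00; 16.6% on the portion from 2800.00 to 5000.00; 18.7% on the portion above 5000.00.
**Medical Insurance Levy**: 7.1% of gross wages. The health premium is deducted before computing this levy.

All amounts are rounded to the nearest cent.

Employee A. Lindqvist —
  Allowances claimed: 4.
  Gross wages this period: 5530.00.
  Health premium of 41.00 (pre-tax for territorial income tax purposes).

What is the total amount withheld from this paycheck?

Territorial Income Tax: taxable = 5530.00 − 41.00 − 4×238.00 = 4537.00
  296.80 + 16.6% × (4537.00 − 2800.00) = 296.80 + 16.6% × 1737.00 = 585.14
Medical Insurance Levy: 7.1% × 5489.00 = 389.72
Total: 585.14 + 389.72 = 974.86

974.86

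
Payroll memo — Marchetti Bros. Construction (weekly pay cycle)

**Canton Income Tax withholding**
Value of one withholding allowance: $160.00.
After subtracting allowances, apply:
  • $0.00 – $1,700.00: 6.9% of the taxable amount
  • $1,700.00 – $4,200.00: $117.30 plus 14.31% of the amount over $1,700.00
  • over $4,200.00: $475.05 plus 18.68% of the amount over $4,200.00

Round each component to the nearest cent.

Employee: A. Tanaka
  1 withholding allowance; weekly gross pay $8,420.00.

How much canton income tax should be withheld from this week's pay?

$1,233.46

Canton Income Tax: taxable = $8,420.00 − 1×$160.00 = $8,260.00
  $475.05 + 18.68% × ($8,260.00 − $4,200.00) = $475.05 + 18.68% × $4,060.00 = $1,233.46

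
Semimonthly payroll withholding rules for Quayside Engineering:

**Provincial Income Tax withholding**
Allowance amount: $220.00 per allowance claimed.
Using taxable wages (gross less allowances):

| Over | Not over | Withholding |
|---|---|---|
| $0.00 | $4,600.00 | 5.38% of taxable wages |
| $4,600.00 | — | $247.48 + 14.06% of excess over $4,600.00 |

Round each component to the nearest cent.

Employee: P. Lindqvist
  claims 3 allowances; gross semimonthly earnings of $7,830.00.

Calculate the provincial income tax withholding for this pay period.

$608.82

Provincial Income Tax: taxable = $7,830.00 − 3×$220.00 = $7,170.00
  $247.48 + 14.06% × ($7,170.00 − $4,600.00) = $247.48 + 14.06% × $2,570.00 = $608.82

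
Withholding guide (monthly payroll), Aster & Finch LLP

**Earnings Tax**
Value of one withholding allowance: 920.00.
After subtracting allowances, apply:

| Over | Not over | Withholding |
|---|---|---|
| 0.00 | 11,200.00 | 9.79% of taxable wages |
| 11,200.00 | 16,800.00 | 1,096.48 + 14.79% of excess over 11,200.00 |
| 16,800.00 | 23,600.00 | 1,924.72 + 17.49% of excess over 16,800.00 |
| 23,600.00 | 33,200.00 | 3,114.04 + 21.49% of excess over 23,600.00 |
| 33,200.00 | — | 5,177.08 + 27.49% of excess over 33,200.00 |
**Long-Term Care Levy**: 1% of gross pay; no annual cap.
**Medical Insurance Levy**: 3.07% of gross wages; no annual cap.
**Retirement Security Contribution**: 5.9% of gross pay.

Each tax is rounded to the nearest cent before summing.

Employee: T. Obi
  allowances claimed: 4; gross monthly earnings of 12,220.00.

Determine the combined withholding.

Earnings Tax: taxable = 12,220.00 − 4×920.00 = 8,540.00
  9.79% × 8,540.00 = 836.07
Long-Term Care Levy: 1% × 12,220.00 = 122.20
Medical Insurance Levy: 3.07% × 12,220.00 = 375.15
Retirement Security Contribution: 5.9% × 12,220.00 = 720.98
Total: 836.07 + 122.20 + 375.15 + 720.98 = 2,054.40

2,054.40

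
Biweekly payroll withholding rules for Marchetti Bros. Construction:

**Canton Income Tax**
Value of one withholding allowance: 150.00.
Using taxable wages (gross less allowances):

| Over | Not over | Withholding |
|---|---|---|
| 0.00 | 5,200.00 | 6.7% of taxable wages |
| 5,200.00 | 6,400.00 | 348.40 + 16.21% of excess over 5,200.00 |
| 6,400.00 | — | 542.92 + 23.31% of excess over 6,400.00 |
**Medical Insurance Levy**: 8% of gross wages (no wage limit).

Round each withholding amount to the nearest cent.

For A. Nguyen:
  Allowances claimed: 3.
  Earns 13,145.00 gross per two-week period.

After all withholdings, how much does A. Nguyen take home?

Canton Income Tax: taxable = 13,145.00 − 3×150.00 = 12,695.00
  542.92 + 23.31% × (12,695.00 − 6,400.00) = 542.92 + 23.31% × 6,295.00 = 2,010.28
Medical Insurance Levy: 8% × 13,145.00 = 1,051.60
Total withheld: 2,010.28 + 1,051.60 = 3,061.88
Net pay: 13,145.00 − 3,061.88 = 10,083.12

10,083.12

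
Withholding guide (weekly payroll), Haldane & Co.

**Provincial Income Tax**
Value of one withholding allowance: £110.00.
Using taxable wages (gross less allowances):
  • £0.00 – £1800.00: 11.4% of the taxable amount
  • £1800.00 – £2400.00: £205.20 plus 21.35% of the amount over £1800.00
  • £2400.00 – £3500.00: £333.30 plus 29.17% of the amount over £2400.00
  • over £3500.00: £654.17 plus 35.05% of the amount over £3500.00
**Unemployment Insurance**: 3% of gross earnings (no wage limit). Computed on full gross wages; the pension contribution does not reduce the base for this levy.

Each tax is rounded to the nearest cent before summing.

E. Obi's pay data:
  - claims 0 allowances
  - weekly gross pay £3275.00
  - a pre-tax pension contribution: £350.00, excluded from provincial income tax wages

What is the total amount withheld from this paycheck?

Provincial Income Tax: taxable = £3275.00 − £350.00 = £2925.00
  £333.30 + 29.17% × (£2925.00 − £2400.00) = £333.30 + 29.17% × £525.00 = £486.44
Unemployment Insurance: 3% × £3275.00 = £98.25
Total: £486.44 + £98.25 = £584.69

£584.69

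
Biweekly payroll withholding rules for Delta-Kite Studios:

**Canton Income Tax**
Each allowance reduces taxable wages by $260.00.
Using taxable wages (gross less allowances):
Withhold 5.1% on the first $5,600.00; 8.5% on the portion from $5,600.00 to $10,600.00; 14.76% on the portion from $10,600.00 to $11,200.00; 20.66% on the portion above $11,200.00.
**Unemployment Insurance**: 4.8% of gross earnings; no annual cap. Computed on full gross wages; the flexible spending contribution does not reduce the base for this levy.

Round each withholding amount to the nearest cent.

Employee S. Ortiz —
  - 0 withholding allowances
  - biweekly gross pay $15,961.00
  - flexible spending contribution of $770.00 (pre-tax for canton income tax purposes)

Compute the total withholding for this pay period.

Canton Income Tax: taxable = $15,961.00 − $770.00 = $15,191.00
  $799.16 + 20.66% × ($15,191.00 − $11,200.00) = $799.16 + 20.66% × $3,991.00 = $1,623.70
Unemployment Insurance: 4.8% × $15,961.00 = $766.13
Total: $1,623.70 + $766.13 = $2,389.83

$2,389.83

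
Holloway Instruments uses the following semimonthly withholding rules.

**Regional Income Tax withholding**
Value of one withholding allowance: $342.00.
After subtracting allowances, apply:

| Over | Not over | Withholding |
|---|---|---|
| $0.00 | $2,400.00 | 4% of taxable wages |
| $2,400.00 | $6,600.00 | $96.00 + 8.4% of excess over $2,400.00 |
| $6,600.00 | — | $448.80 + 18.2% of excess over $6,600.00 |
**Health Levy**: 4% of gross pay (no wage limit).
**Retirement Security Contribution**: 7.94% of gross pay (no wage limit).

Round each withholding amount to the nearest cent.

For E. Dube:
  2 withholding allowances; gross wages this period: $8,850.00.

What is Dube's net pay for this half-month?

Regional Income Tax: taxable = $8,850.00 − 2×$342.00 = $8,166.00
  $448.80 + 18.2% × ($8,166.00 − $6,600.00) = $448.80 + 18.2% × $1,566.00 = $733.81
Health Levy: 4% × $8,850.00 = $354.00
Retirement Security Contribution: 7.94% × $8,850.00 = $702.69
Total withheld: $733.81 + $354.00 + $702.69 = $1,790.50
Net pay: $8,850.00 − $1,790.50 = $7,059.50

$7,059.50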